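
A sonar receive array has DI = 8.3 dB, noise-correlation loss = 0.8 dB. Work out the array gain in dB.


7.5 dB


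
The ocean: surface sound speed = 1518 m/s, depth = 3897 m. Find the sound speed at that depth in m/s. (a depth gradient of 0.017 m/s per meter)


c = 1518 + 0.017 * 3897 = 1584.249

1584.249 m/s


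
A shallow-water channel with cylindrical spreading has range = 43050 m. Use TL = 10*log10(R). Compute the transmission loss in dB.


TL = 10*log10(43050) = 46.34

46.34 dB


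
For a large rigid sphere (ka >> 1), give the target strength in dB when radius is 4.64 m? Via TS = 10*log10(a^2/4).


TS = 10*log10(4.64^2 / 4) = 10*log10(5.3824) = 7.31

7.31 dB


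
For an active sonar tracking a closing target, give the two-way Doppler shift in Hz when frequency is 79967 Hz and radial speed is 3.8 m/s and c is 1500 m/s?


fd = 2*f*v/c = 2 * 79967 * 3.8 / 1500 = 405.17

405.17 Hz


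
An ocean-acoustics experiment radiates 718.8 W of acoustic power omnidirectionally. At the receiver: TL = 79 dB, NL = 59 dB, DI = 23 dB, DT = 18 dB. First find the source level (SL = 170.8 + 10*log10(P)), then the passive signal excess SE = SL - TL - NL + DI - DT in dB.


Step 1: SL = 170.8 + 10*log10(718.8) = 199.37 dB
Step 2: SE = SL - TL - NL + DI - DT = 199.37 - 79 - 59 + 23 - 18 = 66.37

66.37 dB


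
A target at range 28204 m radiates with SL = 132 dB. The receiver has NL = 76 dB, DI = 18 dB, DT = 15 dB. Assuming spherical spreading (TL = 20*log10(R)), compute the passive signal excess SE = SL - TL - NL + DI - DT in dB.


-30.01 dB


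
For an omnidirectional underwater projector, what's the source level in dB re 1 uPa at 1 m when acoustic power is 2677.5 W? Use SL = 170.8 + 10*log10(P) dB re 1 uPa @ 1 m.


SL = 170.8 + 10*log10(2677.5) = 170.8 + 34.28 = 205.08

205.08 dB


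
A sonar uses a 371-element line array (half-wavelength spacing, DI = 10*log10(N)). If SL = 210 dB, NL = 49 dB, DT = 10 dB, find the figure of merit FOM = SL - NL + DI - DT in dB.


Step 1: DI = 10*log10(371) = 25.69 dB
Step 2: FOM = SL - NL + DI - DT = 210 - 49 + 25.69 - 10 = 176.69

176.69 dB


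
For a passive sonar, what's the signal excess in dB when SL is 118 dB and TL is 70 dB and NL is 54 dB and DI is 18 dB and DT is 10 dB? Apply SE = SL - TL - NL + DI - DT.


SE = SL - TL - NL + DI - DT = 118 - 70 - 54 + 18 - 10 = 2

2 dB


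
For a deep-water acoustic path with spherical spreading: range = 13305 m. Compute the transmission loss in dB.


TL = 20*log10(13305) = 82.48

82.48 dB


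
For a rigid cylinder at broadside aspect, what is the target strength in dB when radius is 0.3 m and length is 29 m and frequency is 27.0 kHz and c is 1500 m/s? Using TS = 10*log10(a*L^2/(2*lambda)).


lambda = 1500/27000 = 0.05556 m
TS = 10*log10(0.3*29^2/(2*0.05556)) = 33.56

33.56 dB


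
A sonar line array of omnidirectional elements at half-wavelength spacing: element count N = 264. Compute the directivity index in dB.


DI = 10*log10(264) = 24.22

24.22 dB


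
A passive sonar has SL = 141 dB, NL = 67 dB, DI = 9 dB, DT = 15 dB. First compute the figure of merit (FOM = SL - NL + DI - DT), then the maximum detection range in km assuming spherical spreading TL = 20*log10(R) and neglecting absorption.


Step 1: FOM = SL - NL + DI - DT = 141 - 67 + 9 - 15 = 68 dB
Step 2: at max range FOM = TL = 20*log10(R), so R = 10^(68/20) = 2511.89 m = 2.51 km

2.51 km


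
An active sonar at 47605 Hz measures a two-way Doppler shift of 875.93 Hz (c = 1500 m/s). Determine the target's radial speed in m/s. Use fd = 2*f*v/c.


From fd = 2*f*v/c, v = c*fd/(2*f) = 1500 * 875.93 / (2*47605) = 13.8

13.8 m/s


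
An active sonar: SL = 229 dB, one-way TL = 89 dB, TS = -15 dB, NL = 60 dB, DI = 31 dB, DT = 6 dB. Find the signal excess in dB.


SE = SL - 2*TL + TS - NL + DI - DT = 229 - 2*89 + (-15) - 60 + 31 - 6 = 1

1 dB


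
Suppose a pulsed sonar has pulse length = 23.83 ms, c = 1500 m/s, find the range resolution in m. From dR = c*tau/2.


dR = c*tau/2 = 1500 * 23.83e-3 / 2 = 17.8725

17.8725 m


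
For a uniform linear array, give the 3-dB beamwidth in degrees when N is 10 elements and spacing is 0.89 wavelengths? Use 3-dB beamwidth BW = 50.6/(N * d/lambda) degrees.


BW = 50.6 / (10 * 0.89) = 50.6 / 8.9 = 5.69

5.69 deg


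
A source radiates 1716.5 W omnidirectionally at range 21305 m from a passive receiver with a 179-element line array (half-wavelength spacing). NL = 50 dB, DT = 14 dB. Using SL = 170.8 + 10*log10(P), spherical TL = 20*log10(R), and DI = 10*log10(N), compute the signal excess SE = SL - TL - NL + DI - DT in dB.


Step 1: SL = 170.8 + 10*log10(1716.5) = 203.15 dB
Step 2: TL = 20*log10(21305) = 86.57 dB
Step 3: DI = 10*log10(179) = 22.53 dB
Step 4: SE = SL - TL - NL + DI - DT = 203.15 - 86.57 - 50 + 22.53 - 14 = 75.11

75.11 dB


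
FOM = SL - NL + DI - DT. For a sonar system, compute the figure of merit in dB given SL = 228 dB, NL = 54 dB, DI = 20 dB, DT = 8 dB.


FOM = SL - NL + DI - DT = 228 - 54 + 20 - 8 = 186

186 dB


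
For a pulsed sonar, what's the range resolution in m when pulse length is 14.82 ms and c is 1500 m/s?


11.115 m


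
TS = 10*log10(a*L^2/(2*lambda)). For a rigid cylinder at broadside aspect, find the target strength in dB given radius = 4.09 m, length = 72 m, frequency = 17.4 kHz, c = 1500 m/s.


50.9 dB


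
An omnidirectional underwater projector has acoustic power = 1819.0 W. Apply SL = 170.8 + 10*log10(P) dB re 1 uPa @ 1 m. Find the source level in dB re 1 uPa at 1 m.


203.4 dB


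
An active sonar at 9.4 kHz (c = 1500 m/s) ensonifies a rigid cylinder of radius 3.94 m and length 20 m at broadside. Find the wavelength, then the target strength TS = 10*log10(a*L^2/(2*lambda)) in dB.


Step 1: lambda = c/f = 1500/9400 = 0.15957 m
Step 2: TS = 10*log10(a*L^2/(2*lambda)) = 10*log10(3.94*20^2/(2*0.15957)) = 36.94

36.94 dB


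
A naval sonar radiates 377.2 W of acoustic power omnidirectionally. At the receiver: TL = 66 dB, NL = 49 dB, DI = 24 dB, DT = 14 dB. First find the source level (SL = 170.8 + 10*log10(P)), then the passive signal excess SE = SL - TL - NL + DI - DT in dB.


Step 1: SL = 170.8 + 10*log10(377.2) = 196.57 dB
Step 2: SE = SL - TL - NL + DI - DT = 196.57 - 66 - 49 + 24 - 14 = 91.57

91.57 dB


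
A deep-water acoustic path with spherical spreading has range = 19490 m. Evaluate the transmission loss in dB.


85.8 dB


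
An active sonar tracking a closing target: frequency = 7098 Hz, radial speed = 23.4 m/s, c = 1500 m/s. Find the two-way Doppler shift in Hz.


221.46 Hz


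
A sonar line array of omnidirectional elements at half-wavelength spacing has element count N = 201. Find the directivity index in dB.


DI = 10*log10(201) = 23.03

23.03 dB


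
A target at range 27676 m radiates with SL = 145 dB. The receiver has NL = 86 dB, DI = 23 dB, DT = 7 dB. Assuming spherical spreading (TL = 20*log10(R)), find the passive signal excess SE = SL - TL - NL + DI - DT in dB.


-13.84 dB


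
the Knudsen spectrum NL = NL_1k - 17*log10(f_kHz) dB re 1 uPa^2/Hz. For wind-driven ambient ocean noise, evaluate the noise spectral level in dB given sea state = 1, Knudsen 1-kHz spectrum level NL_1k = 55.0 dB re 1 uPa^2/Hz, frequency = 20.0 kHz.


NL = NL_1k - 17*log10(f_kHz) = 55.0 - 17*log10(20.0) = 55.0 - (22.12) = 32.88

32.88 dB


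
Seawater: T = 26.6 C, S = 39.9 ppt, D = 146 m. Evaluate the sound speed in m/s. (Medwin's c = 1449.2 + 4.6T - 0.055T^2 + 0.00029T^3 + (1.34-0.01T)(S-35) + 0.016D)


c = 1449.2 + 4.6*26.6 - 0.055*26.6^2 + 0.00029*26.6^3 + (1.34 - 0.01*26.6)*(39.9 - 35) + 0.016*146 = 1545.7

1545.7 m/s


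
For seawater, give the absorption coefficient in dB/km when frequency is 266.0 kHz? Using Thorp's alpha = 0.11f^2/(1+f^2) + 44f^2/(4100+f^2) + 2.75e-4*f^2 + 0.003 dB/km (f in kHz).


f^2 = 70756.0
alpha = 0.11*70756.0/(1+70756.0) + 44*70756.0/(4100+70756.0) + 2.75e-4*70756.0 + 0.003 = 61.161

61.161 dB/km


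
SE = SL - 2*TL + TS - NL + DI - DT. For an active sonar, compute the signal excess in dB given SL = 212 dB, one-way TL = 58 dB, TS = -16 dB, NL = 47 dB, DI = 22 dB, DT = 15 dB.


40 dB


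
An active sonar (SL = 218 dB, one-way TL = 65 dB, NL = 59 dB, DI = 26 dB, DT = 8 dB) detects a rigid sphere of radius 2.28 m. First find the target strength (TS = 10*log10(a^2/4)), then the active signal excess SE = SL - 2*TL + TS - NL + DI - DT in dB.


Step 1: TS = 10*log10(2.28^2/4) = 1.14 dB
Step 2: SE = SL - 2*TL + TS - NL + DI - DT = 218 - 2*65 + (1.14) - 59 + 26 - 8 = 48.14

48.14 dB


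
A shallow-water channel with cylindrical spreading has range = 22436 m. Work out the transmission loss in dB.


TL = 10*log10(22436) = 43.51

43.51 dB


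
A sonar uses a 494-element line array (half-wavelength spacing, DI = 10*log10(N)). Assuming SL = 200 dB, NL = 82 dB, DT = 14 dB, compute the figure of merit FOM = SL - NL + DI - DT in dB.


Step 1: DI = 10*log10(494) = 26.94 dB
Step 2: FOM = SL - NL + DI - DT = 200 - 82 + 26.94 - 14 = 130.94

130.94 dB


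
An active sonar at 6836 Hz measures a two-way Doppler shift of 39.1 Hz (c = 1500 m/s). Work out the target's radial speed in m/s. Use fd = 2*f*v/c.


From fd = 2*f*v/c, v = c*fd/(2*f) = 1500 * 39.1 / (2*6836) = 4.29

4.29 m/s


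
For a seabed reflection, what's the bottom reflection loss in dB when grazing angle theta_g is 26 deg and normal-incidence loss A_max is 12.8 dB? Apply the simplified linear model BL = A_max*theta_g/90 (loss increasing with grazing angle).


BL = A_max * theta_g / 90 = 12.8 * 26 / 90 = 3.7

3.7 dB


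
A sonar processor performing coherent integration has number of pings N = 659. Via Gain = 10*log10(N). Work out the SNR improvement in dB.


Gain = 10*log10(659) = 28.19

28.19 dB


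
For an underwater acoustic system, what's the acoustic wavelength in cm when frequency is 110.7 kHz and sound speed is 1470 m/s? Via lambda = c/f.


lambda = c/f = 1470 / 110700 = 0.0133 m = 1.33 cm

1.33 cm


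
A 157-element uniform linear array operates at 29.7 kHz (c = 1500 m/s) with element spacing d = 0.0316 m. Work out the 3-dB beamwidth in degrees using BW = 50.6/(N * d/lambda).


Step 1: lambda = 1500/29700 = 0.05051 m
Step 2: d/lambda = 0.0316/0.05051 = 0.6256
Step 3: BW = 50.6/(N * d/lambda) = 50.6/(157 * 0.6256) = 0.52

0.52 deg


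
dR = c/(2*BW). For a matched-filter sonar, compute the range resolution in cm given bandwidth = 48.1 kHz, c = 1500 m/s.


dR = c/(2*BW) = 1500 / (2 * 48.1e3) = 0.0156 m = 1.56 cm

1.56 cm


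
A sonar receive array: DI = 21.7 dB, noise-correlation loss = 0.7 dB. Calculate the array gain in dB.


AG = DI - L_corr = 21.7 - 0.7 = 21.0

21.0 dB


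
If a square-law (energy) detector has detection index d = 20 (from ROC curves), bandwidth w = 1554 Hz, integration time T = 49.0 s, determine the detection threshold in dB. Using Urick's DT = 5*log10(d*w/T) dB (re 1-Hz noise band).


14.01 dB


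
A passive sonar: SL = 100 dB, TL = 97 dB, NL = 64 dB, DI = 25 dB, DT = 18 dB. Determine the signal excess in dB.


SE = SL - TL - NL + DI - DT = 100 - 97 - 64 + 25 - 18 = -54

-54 dB


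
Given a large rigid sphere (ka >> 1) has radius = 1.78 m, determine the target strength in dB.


TS = 10*log10(1.78^2 / 4) = 10*log10(0.7921) = -1.01

-1.01 dB


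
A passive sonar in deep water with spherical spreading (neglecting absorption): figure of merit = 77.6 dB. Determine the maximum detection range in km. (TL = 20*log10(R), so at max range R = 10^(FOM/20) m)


7.59 km


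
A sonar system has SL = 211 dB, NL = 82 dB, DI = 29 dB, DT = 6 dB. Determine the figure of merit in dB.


152 dB


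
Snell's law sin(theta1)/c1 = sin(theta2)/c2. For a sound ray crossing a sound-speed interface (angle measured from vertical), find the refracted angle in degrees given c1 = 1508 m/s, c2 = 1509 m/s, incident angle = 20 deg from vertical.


sin(theta2) = (c2/c1)*sin(theta1) = (1509/1508)*sin(20 deg) = 0.34225
theta2 = arcsin(0.34225) = 20.01

20.01 deg


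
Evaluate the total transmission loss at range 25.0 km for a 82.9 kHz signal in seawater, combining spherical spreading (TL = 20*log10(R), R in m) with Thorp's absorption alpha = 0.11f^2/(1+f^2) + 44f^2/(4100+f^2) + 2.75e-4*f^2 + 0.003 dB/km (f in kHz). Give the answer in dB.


Step 1 (Thorp): alpha = 0.11*6872.41/(1+6872.41) + 44*6872.41/(4100+6872.41) + 2.75e-4*6872.41 + 0.003 = 29.5617 dB/km
Step 2: TL_spread = 20*log10(25000) = 87.96 dB
Step 3: TL_abs = alpha*R = 29.5617 * 25.0 = 739.04 dB
Step 4: TL_total = 87.96 + 739.04 = 827.0

827.0 dB


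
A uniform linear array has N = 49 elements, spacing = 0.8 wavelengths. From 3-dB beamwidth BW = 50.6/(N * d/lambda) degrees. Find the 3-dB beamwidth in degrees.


BW = 50.6 / (49 * 0.8) = 50.6 / 39.2 = 1.29

1.29 deg


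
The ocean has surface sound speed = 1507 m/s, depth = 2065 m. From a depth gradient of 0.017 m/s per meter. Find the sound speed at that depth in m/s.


c = 1507 + 0.017 * 2065 = 1542.105

1542.105 m/s


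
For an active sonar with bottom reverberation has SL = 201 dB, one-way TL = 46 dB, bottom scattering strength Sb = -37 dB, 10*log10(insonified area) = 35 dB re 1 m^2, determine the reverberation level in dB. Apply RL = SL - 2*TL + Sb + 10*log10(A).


107 dB


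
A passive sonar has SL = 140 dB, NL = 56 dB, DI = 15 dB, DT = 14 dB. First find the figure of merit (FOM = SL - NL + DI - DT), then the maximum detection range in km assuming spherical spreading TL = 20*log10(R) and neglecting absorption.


Step 1: FOM = SL - NL + DI - DT = 140 - 56 + 15 - 14 = 85 dB
Step 2: at max range FOM = TL = 20*log10(R), so R = 10^(85/20) = 17782.79 m = 17.78 km

17.78 km


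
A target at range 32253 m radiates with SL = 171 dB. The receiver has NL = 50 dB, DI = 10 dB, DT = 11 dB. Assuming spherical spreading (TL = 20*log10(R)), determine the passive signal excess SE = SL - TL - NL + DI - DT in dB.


Step 1: TL = 20*log10(32253) = 90.17 dB
Step 2: SE = 171 - 90.17 - 50 + 10 - 11 = 29.83

29.83 dB


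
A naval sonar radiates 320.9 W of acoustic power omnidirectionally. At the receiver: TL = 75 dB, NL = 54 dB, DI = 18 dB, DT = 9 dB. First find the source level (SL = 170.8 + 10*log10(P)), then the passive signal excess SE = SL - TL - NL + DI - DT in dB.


Step 1: SL = 170.8 + 10*log10(320.9) = 195.86 dB
Step 2: SE = SL - TL - NL + DI - DT = 195.86 - 75 - 54 + 18 - 9 = 75.86

75.86 dB


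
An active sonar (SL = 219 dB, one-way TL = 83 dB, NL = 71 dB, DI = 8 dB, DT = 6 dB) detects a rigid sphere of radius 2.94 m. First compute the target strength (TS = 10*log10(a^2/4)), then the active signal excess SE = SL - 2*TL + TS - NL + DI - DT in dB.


Step 1: TS = 10*log10(2.94^2/4) = 3.35 dB
Step 2: SE = SL - 2*TL + TS - NL + DI - DT = 219 - 2*83 + (3.35) - 71 + 8 - 6 = -12.65

-12.65 dB


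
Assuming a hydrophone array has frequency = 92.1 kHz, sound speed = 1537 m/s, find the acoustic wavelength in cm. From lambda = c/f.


lambda = c/f = 1537 / 92100 = 0.0167 m = 1.67 cm

1.67 cm


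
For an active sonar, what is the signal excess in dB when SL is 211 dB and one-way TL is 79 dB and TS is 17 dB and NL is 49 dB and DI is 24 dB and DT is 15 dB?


30 dB


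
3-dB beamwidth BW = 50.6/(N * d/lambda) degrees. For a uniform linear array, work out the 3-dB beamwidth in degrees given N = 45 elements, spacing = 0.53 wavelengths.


BW = 50.6 / (45 * 0.53) = 50.6 / 23.85 = 2.12

2.12 deg


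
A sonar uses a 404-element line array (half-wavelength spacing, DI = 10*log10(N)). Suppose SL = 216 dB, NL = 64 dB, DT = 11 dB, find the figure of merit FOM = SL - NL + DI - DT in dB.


Step 1: DI = 10*log10(404) = 26.06 dB
Step 2: FOM = SL - NL + DI - DT = 216 - 64 + 26.06 - 11 = 167.06

167.06 dB


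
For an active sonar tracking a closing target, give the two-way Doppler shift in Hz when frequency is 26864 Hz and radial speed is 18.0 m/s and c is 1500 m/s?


fd = 2*f*v/c = 2 * 26864 * 18.0 / 1500 = 644.74

644.74 Hz


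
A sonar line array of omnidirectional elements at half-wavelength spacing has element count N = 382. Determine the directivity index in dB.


25.82 dB


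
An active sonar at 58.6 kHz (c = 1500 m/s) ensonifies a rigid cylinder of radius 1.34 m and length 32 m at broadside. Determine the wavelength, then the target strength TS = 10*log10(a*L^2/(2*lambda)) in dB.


Step 1: lambda = c/f = 1500/58600 = 0.0256 m
Step 2: TS = 10*log10(a*L^2/(2*lambda)) = 10*log10(1.34*32^2/(2*0.0256)) = 44.28

44.28 dB


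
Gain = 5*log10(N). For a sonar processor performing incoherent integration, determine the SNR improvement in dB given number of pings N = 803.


14.52 dB


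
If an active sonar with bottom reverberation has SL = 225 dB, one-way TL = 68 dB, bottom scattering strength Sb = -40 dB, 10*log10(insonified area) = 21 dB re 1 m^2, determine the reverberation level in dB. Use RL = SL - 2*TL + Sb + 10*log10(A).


RL = SL - 2*TL + Sb + 10*log10(A) = 225 - 2*68 + (-40) + 21 = 70

70 dB


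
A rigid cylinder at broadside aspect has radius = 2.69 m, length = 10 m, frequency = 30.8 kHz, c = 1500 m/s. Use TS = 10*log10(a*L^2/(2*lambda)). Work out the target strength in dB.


lambda = 1500/30800 = 0.0487 m
TS = 10*log10(2.69*10^2/(2*0.0487)) = 34.41

34.41 dB


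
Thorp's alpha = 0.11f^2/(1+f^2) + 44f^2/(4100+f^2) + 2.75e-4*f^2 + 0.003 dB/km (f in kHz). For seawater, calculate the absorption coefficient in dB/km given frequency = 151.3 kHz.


f^2 = 22891.69
alpha = 0.11*22891.69/(1+22891.69) + 44*22891.69/(4100+22891.69) + 2.75e-4*22891.69 + 0.003 = 43.725

43.725 dB/km


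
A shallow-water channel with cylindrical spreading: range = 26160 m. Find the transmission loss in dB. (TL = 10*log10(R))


TL = 10*log10(26160) = 44.18

44.18 dB


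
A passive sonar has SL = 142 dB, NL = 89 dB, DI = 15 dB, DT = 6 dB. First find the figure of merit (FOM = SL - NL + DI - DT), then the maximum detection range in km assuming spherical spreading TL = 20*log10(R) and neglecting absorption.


Step 1: FOM = SL - NL + DI - DT = 142 - 89 + 15 - 6 = 62 dB
Step 2: at max range FOM = TL = 20*log10(R), so R = 10^(62/20) = 1258.93 m = 1.26 km

1.26 km


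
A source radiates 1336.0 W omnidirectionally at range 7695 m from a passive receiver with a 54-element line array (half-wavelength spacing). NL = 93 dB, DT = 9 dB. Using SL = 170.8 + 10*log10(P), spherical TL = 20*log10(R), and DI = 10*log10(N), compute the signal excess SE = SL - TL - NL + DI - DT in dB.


Step 1: SL = 170.8 + 10*log10(1336.0) = 202.06 dB
Step 2: TL = 20*log10(7695) = 77.72 dB
Step 3: DI = 10*log10(54) = 17.32 dB
Step 4: SE = SL - TL - NL + DI - DT = 202.06 - 77.72 - 93 + 17.32 - 9 = 39.66

39.66 dB


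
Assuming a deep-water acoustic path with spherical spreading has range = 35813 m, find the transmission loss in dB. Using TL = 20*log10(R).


TL = 20*log10(35813) = 91.08

91.08 dB


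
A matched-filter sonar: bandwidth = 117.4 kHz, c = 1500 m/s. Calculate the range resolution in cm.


0.64 cm


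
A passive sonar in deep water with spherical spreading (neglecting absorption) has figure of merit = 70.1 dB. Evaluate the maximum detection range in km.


At max range FOM = TL, so 20*log10(R) = 70.1
R = 10^(70.1/20) = 3198.9 m = 3.2 km

3.2 km


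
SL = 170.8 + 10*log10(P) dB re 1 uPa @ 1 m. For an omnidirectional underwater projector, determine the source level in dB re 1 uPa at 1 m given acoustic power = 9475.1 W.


SL = 170.8 + 10*log10(9475.1) = 170.8 + 39.77 = 210.57

210.57 dB


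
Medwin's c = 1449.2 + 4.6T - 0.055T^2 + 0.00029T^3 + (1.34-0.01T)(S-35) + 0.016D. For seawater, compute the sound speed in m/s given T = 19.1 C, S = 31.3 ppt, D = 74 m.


c = 1449.2 + 4.6*19.1 - 0.055*19.1^2 + 0.00029*19.1^3 + (1.34 - 0.01*19.1)*(31.3 - 35) + 0.016*74 = 1515.95

1515.95 m/s


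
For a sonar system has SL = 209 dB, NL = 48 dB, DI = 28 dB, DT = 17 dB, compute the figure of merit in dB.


172 dB


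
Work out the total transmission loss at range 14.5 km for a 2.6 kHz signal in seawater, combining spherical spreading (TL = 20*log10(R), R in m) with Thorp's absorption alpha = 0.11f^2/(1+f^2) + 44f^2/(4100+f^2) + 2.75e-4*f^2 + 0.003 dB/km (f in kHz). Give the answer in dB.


Step 1 (Thorp): alpha = 0.11*6.76/(1+6.76) + 44*6.76/(4100+6.76) + 2.75e-4*6.76 + 0.003 = 0.1731 dB/km
Step 2: TL_spread = 20*log10(14500) = 83.23 dB
Step 3: TL_abs = alpha*R = 0.1731 * 14.5 = 2.51 dB
Step 4: TL_total = 83.23 + 2.51 = 85.74

85.74 dB


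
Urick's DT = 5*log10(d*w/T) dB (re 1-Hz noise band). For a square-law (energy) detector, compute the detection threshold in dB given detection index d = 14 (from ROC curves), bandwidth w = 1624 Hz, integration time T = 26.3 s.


DT = 5*log10(d*w/T) = 5*log10(14 * 1624 / 26.3) = 5*log10(864.49) = 14.68

14.68 dB


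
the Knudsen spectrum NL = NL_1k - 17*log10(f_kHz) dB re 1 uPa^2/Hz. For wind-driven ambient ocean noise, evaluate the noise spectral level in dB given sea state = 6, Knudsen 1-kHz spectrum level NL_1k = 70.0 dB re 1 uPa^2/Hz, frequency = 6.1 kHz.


56.65 dB


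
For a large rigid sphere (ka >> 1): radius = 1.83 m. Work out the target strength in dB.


TS = 10*log10(1.83^2 / 4) = 10*log10(0.837225) = -0.77

-0.77 dB


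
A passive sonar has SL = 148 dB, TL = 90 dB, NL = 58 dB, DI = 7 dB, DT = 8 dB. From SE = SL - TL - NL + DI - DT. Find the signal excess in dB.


SE = SL - TL - NL + DI - DT = 148 - 90 - 58 + 7 - 8 = -1

-1 dB


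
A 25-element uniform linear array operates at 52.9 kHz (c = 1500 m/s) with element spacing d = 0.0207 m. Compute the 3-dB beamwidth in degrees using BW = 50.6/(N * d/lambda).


2.77 deg


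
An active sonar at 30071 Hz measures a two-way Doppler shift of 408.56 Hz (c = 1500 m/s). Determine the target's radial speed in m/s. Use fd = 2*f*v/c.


From fd = 2*f*v/c, v = c*fd/(2*f) = 1500 * 408.56 / (2*30071) = 10.19

10.19 m/s


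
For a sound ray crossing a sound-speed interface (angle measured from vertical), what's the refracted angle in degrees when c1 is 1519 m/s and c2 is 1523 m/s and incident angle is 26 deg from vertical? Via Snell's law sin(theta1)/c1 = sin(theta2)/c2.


26.07 deg


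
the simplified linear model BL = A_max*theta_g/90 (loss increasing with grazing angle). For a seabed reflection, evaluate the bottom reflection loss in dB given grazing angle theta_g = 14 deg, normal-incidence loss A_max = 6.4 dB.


1.0 dB


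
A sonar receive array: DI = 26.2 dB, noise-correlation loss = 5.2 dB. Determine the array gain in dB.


21.0 dB


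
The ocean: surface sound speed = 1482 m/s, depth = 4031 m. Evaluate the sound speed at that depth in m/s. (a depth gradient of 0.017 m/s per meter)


1550.527 m/s


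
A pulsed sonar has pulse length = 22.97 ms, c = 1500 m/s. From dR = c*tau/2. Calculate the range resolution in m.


dR = c*tau/2 = 1500 * 22.97e-3 / 2 = 17.2275

17.2275 m


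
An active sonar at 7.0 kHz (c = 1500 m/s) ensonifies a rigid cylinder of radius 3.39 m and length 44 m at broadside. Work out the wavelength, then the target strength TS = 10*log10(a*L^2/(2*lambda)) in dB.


Step 1: lambda = c/f = 1500/7000 = 0.21429 m
Step 2: TS = 10*log10(a*L^2/(2*lambda)) = 10*log10(3.39*44^2/(2*0.21429)) = 41.85

41.85 dB


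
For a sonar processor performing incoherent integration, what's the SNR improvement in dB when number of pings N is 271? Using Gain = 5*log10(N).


Gain = 5*log10(271) = 12.16

12.16 dB


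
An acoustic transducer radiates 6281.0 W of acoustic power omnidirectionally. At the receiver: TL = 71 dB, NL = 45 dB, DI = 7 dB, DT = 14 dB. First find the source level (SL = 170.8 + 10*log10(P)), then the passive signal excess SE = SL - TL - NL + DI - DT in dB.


Step 1: SL = 170.8 + 10*log10(6281.0) = 208.78 dB
Step 2: SE = SL - TL - NL + DI - DT = 208.78 - 71 - 45 + 7 - 14 = 85.78

85.78 dB


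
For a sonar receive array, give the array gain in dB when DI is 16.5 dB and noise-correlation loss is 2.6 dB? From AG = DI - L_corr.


13.9 dB


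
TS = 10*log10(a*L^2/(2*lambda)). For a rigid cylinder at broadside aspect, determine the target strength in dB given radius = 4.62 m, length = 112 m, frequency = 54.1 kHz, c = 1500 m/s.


lambda = 1500/54100 = 0.02773 m
TS = 10*log10(4.62*112^2/(2*0.02773)) = 60.19

60.19 dB


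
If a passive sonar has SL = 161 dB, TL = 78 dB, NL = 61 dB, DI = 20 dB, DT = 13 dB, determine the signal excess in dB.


29 dB


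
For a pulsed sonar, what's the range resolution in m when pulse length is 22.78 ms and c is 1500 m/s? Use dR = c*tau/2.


dR = c*tau/2 = 1500 * 22.78e-3 / 2 = 17.085

17.085 m


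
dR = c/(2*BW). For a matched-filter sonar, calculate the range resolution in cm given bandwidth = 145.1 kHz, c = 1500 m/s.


0.52 cm


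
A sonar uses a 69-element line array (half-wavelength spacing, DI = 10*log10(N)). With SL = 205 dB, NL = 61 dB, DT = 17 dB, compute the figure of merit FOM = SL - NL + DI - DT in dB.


145.39 dB


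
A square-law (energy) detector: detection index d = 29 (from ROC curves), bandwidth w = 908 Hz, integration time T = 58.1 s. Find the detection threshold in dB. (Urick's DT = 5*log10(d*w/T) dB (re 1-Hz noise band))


DT = 5*log10(d*w/T) = 5*log10(29 * 908 / 58.1) = 5*log10(453.22) = 13.28

13.28 dB


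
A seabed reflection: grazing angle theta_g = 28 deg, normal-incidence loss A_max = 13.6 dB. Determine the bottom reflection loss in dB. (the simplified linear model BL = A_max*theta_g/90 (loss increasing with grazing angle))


BL = A_max * theta_g / 90 = 13.6 * 28 / 90 = 4.23

4.23 dB


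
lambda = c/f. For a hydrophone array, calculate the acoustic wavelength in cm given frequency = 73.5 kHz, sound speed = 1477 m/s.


lambda = c/f = 1477 / 73500 = 0.0201 m = 2.01 cm

2.01 cm


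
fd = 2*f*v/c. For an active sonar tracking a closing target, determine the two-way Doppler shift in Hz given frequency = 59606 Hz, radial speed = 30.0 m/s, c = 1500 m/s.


fd = 2*f*v/c = 2 * 59606 * 30.0 / 1500 = 2384.24

2384.24 Hz


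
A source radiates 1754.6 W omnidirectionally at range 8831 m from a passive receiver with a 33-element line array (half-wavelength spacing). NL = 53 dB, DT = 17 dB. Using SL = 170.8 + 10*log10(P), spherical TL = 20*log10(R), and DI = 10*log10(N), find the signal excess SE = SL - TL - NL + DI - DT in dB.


Step 1: SL = 170.8 + 10*log10(1754.6) = 203.24 dB
Step 2: TL = 20*log10(8831) = 78.92 dB
Step 3: DI = 10*log10(33) = 15.19 dB
Step 4: SE = SL - TL - NL + DI - DT = 203.24 - 78.92 - 53 + 15.19 - 17 = 69.51

69.51 dB


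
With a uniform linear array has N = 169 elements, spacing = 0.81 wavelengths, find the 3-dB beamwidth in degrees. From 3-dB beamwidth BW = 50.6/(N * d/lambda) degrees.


BW = 50.6 / (169 * 0.81) = 50.6 / 136.89 = 0.37

0.37 deg


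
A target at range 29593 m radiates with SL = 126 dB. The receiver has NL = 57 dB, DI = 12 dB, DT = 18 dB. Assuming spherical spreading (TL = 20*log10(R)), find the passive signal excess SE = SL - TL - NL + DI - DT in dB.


-26.42 dB


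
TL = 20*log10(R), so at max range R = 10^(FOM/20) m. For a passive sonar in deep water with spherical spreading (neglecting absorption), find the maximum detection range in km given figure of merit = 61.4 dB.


At max range FOM = TL, so 20*log10(R) = 61.4
R = 10^(61.4/20) = 1174.9 m = 1.17 km

1.17 km


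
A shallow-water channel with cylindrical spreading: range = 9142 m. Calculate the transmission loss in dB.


39.61 dB


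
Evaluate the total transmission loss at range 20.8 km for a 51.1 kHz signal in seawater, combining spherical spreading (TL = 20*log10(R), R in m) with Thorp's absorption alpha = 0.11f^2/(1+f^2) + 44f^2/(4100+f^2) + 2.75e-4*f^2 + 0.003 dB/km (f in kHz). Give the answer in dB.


Step 1 (Thorp): alpha = 0.11*2611.21/(1+2611.21) + 44*2611.21/(4100+2611.21) + 2.75e-4*2611.21 + 0.003 = 17.9506 dB/km
Step 2: TL_spread = 20*log10(20800) = 86.36 dB
Step 3: TL_abs = alpha*R = 17.9506 * 20.8 = 373.37 dB
Step 4: TL_total = 86.36 + 373.37 = 459.73

459.73 dB


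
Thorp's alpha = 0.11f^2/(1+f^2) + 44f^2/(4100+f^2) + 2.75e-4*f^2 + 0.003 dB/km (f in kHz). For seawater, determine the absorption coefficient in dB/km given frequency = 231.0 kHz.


55.648 dB/km


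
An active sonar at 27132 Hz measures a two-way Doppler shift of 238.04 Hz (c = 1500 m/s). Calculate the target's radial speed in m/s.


From fd = 2*f*v/c, v = c*fd/(2*f) = 1500 * 238.04 / (2*27132) = 6.58

6.58 m/s


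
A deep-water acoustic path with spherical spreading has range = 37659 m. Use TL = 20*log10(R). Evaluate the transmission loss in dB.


TL = 20*log10(37659) = 91.52

91.52 dB


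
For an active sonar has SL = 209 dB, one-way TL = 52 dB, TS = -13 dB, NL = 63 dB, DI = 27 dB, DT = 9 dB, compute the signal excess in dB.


SE = SL - 2*TL + TS - NL + DI - DT = 209 - 2*52 + (-13) - 63 + 27 - 9 = 47

47 dB


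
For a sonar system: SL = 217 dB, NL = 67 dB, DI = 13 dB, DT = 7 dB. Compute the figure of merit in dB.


156 dB


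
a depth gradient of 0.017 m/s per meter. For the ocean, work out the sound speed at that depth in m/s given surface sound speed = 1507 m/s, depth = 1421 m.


1531.157 m/s


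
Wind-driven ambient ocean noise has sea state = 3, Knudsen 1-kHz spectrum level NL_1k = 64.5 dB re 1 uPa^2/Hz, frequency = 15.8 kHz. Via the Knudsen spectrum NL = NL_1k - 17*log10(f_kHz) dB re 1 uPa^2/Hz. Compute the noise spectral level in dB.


NL = NL_1k - 17*log10(f_kHz) = 64.5 - 17*log10(15.8) = 64.5 - (20.38) = 44.12

44.12 dB


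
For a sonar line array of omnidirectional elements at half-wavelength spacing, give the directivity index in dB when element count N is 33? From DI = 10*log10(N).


DI = 10*log10(33) = 15.19

15.19 dB


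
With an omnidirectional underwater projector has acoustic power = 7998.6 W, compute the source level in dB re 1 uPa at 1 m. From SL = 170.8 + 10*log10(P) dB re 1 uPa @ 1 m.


SL = 170.8 + 10*log10(7998.6) = 170.8 + 39.03 = 209.83

209.83 dB


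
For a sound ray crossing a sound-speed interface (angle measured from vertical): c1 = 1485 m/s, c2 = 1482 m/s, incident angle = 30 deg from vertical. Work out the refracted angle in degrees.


sin(theta2) = (c2/c1)*sin(theta1) = (1482/1485)*sin(30 deg) = 0.49899
theta2 = arcsin(0.49899) = 29.93

29.93 deg


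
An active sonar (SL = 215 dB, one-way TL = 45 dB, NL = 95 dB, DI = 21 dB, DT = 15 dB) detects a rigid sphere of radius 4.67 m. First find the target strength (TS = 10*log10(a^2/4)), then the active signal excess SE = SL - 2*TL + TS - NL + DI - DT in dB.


Step 1: TS = 10*log10(4.67^2/4) = 7.37 dB
Step 2: SE = SL - 2*TL + TS - NL + DI - DT = 215 - 2*45 + (7.37) - 95 + 21 - 15 = 43.37

43.37 dB


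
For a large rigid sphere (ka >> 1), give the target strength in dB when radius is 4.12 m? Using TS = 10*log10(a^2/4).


TS = 10*log10(4.12^2 / 4) = 10*log10(4.2436) = 6.28

6.28 dB


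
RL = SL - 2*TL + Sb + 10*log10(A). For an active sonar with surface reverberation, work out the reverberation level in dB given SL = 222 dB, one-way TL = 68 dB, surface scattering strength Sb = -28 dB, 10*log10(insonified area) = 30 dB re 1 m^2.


RL = SL - 2*TL + Sb + 10*log10(A) = 222 - 2*68 + (-28) + 30 = 88

88 dB


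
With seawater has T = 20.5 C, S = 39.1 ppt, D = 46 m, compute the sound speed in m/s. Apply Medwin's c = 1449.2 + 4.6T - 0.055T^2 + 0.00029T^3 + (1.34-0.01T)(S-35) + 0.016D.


c = 1449.2 + 4.6*20.5 - 0.055*20.5^2 + 0.00029*20.5^3 + (1.34 - 0.01*20.5)*(39.1 - 35) + 0.016*46 = 1528.27

1528.27 m/s


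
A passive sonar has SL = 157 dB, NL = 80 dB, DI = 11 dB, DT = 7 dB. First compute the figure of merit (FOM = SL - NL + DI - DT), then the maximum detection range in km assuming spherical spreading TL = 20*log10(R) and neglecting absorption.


Step 1: FOM = SL - NL + DI - DT = 157 - 80 + 11 - 7 = 81 dB
Step 2: at max range FOM = TL = 20*log10(R), so R = 10^(81/20) = 11220.18 m = 11.22 km

11.22 km


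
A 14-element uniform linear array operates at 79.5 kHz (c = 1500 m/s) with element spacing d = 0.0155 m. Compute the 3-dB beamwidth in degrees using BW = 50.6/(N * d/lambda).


Step 1: lambda = 1500/79500 = 0.01887 m
Step 2: d/lambda = 0.0155/0.01887 = 0.8214
Step 3: BW = 50.6/(N * d/lambda) = 50.6/(14 * 0.8214) = 4.4

4.4 deg


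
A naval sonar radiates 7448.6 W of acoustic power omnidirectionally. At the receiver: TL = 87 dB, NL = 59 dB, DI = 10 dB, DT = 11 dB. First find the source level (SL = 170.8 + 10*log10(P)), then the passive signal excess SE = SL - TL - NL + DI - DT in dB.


Step 1: SL = 170.8 + 10*log10(7448.6) = 209.52 dB
Step 2: SE = SL - TL - NL + DI - DT = 209.52 - 87 - 59 + 10 - 11 = 62.52

62.52 dB


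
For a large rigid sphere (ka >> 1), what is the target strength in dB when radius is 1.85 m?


-0.68 dB


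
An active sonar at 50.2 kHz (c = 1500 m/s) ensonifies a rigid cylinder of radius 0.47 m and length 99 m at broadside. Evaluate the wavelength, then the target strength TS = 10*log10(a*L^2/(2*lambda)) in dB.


Step 1: lambda = c/f = 1500/50200 = 0.02988 m
Step 2: TS = 10*log10(a*L^2/(2*lambda)) = 10*log10(0.47*99^2/(2*0.02988)) = 48.87

48.87 dB


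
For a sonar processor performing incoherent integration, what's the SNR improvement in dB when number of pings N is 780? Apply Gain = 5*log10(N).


14.46 dB


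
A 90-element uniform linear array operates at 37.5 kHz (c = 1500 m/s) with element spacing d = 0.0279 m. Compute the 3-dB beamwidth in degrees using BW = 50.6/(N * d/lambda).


Step 1: lambda = 1500/37500 = 0.04 m
Step 2: d/lambda = 0.0279/0.04 = 0.6975
Step 3: BW = 50.6/(N * d/lambda) = 50.6/(90 * 0.6975) = 0.81

0.81 deg


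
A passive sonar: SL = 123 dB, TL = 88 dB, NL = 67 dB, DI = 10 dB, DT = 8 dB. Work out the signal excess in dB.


-30 dB


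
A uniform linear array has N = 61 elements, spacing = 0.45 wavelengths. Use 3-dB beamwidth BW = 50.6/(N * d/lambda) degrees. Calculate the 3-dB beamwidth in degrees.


1.84 deg


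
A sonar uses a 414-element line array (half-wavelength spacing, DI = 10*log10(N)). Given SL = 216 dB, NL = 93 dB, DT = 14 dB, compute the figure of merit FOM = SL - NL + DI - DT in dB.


135.17 dB


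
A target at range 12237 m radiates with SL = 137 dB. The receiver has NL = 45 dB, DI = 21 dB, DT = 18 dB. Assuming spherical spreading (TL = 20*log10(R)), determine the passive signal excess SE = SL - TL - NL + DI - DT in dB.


13.25 dB


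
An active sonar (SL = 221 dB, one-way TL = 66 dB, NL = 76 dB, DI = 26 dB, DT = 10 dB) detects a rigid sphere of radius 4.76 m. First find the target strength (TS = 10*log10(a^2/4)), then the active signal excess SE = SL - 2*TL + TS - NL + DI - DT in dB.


Step 1: TS = 10*log10(4.76^2/4) = 7.53 dB
Step 2: SE = SL - 2*TL + TS - NL + DI - DT = 221 - 2*66 + (7.53) - 76 + 26 - 10 = 36.53

36.53 dB


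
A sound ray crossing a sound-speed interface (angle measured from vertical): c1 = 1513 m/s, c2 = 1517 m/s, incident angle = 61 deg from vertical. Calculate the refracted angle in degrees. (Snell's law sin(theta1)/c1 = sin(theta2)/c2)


sin(theta2) = (c2/c1)*sin(theta1) = (1517/1513)*sin(61 deg) = 0.87693
theta2 = arcsin(0.87693) = 61.27

61.27 deg


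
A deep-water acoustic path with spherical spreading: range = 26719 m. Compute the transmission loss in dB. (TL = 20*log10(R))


TL = 20*log10(26719) = 88.54

88.54 dB


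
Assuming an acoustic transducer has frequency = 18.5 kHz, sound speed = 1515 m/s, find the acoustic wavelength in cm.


lambda = c/f = 1515 / 18500 = 0.0819 m = 8.19 cm

8.19 cm


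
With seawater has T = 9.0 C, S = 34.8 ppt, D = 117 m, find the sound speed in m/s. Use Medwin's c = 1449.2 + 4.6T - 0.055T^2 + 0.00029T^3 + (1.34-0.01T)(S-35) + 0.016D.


c = 1449.2 + 4.6*9.0 - 0.055*9.0^2 + 0.00029*9.0^3 + (1.34 - 0.01*9.0)*(34.8 - 35) + 0.016*117 = 1487.98

1487.98 m/s


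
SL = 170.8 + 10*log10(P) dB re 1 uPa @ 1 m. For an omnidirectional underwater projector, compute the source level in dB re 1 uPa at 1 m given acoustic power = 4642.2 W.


SL = 170.8 + 10*log10(4642.2) = 170.8 + 36.67 = 207.47

207.47 dB


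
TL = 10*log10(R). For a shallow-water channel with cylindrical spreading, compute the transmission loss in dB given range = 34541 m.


TL = 10*log10(34541) = 45.38

45.38 dB


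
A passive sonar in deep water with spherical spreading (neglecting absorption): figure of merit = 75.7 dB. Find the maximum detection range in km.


At max range FOM = TL, so 20*log10(R) = 75.7
R = 10^(75.7/20) = 6095.37 m = 6.1 km

6.1 km


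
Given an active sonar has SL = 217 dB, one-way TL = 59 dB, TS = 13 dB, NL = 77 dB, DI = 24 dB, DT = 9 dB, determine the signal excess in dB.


SE = SL - 2*TL + TS - NL + DI - DT = 217 - 2*59 + (13) - 77 + 24 - 9 = 50

50 dB


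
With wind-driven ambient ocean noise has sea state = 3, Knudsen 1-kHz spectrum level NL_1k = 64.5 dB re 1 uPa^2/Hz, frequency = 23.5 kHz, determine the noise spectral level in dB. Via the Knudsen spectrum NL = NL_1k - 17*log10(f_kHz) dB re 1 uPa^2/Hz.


41.19 dB


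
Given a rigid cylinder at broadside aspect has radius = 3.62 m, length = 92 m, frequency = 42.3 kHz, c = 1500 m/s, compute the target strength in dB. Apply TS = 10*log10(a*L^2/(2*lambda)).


lambda = 1500/42300 = 0.03546 m
TS = 10*log10(3.62*92^2/(2*0.03546)) = 56.36

56.36 dB


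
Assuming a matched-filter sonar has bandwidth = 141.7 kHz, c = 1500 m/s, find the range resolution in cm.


dR = c/(2*BW) = 1500 / (2 * 141.7e3) = 0.0053 m = 0.53 cm

0.53 cm


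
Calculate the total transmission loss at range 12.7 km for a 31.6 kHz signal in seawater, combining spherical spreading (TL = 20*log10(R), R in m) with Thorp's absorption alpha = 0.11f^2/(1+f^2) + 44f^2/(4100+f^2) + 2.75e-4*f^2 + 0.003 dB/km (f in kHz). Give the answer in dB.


196.44 dB


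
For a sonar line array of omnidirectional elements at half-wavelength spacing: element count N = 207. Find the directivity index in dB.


23.16 dB


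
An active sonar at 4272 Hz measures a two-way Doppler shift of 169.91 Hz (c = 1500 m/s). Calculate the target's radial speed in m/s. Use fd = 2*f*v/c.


29.83 m/s


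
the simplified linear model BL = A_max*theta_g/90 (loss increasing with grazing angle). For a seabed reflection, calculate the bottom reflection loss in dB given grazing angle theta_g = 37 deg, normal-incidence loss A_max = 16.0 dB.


BL = A_max * theta_g / 90 = 16.0 * 37 / 90 = 6.58

6.58 dB


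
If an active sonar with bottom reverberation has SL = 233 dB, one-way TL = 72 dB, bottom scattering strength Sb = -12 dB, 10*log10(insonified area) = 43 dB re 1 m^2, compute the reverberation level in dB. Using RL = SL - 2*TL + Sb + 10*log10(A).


RL = SL - 2*TL + Sb + 10*log10(A) = 233 - 2*72 + (-12) + 43 = 120

120 dB


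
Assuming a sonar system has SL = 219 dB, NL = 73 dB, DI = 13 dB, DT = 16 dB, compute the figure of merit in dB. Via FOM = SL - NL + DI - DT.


FOM = SL - NL + DI - DT = 219 - 73 + 13 - 16 = 143

143 dB


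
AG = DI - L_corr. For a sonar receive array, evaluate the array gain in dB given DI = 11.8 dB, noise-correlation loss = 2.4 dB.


9.4 dB


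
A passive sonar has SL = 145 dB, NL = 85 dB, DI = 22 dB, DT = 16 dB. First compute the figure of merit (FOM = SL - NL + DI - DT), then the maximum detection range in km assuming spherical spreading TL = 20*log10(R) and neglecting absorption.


Step 1: FOM = SL - NL + DI - DT = 145 - 85 + 22 - 16 = 66 dB
Step 2: at max range FOM = TL = 20*log10(R), so R = 10^(66/20) = 1995.26 m = 2.0 km

2.0 km


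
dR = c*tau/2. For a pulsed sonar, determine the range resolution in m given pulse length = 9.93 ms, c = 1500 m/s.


dR = c*tau/2 = 1500 * 9.93e-3 / 2 = 7.4475

7.4475 m
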